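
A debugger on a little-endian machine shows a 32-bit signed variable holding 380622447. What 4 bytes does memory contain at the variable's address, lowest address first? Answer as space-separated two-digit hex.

6F D6 AF 16

380622447 in hexadecimal, padded to 32 bits, is 0x16AFD66F.
Split into bytes (most-significant first): 16 AF D6 6F.
Little-endian stores the least-significant byte at the lowest address.
So at ascending addresses the bytes are 6F D6 AF 16.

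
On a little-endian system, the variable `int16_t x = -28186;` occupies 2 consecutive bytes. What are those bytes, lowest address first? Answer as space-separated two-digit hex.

E6 91

Two's complement of -28186 in 16 bits: 28186 = 0x6E1A; invert → 0x91E5; add 1 → 0x91E6.
Split into bytes (most-significant first): 91 E6.
In little-endian order the low byte comes first in memory.
So at ascending addresses the bytes are E6 91.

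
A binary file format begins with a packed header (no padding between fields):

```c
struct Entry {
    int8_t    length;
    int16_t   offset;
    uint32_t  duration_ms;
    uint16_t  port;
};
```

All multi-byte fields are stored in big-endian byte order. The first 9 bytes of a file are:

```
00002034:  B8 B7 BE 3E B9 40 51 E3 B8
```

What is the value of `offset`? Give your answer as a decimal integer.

`offset` follows `length` (1 byte), so it starts at byte offset 1 and occupies 2 bytes.
Bytes at offsets 1..2: B7 BE.
Big-endian: lowest address holds the most-significant byte.
The bytes are already most-significant first: 0xB7BE.
Top bit is set, so as a signed 16-bit value this is 0xB7BE − 2^16 = -18498.

-18498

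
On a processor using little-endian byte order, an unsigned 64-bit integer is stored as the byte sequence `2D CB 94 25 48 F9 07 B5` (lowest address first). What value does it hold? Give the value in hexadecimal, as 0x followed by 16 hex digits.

0xB507F9482594CB2D

In little-endian order the low byte comes first in memory.
Reassemble most-significant byte first: B5 07 F9 48 25 94 CB 2D → 0xB507F9482594CB2D.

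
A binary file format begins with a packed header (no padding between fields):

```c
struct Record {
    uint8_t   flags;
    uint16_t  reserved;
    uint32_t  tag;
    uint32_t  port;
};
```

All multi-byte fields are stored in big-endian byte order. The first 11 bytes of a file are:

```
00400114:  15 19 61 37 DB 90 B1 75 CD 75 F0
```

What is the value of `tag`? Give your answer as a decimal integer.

937136305

`tag` follows `flags` (1 B), `reserved` (2 B), so it starts at offset 1 + 2 = 3 and occupies 4 bytes.
Bytes at offsets 3..6: 37 DB 90 B1.
In big-endian order the high byte comes first in memory.
The bytes are already most-significant first: 0x37DB90B1.
0x37DB90B1 = 937136305.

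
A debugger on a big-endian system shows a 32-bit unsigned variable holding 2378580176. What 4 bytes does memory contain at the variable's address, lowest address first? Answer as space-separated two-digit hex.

8D C6 40 D0

2378580176 in hexadecimal, padded to 32 bits, is 0x8DC640D0.
Split into bytes (most-significant first): 8D C6 40 D0.
In big-endian order the high byte comes first in memory.
So the memory order matches the most-significant-first order: 8D C6 40 D0.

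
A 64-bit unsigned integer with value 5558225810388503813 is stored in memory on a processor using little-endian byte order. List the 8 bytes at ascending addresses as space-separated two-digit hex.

05 4D 9D 01 ED C8 22 4D

5558225810388503813 in hexadecimal, padded to 64 bits, is 0x4D22C8ED019D4D05.
Split into bytes (most-significant first): 4D 22 C8 ED 01 9D 4D 05.
In little-endian order the low byte comes first in memory.
So at ascending addresses the bytes are 05 4D 9D 01 ED C8 22 4D.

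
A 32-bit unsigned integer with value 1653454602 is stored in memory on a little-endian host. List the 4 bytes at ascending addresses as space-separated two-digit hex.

1653454602 in hexadecimal, padded to 32 bits, is 0x628DB70A.
Split into bytes (most-significant first): 62 8D B7 0A.
In little-endian order the low byte comes first in memory.
So at ascending addresses the bytes are 0A B7 8D 62.

0A B7 8D 62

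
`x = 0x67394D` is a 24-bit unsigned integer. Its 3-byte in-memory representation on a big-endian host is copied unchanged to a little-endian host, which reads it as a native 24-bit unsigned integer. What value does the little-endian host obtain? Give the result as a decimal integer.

5060967

Stored big-endian, the bytes at ascending addresses are 67 39 4D.
Read back as little-endian, the first byte is least significant, giving 0x4D3967.
0x4D3967 = 5060967.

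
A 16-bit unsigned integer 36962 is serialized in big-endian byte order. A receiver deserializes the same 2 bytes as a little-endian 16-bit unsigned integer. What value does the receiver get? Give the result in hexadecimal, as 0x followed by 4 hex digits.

0x6290

36962 in 16-bit hexadecimal is 0x9062.
Stored big-endian, the bytes at ascending addresses are 90 62.
Read back as little-endian, the first byte is least significant, giving 0x6290.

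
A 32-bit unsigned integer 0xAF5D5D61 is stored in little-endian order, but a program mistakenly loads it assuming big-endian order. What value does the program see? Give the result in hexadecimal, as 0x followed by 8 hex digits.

0x615D5DAF

Stored little-endian, the bytes at ascending addresses are 61 5D 5D AF.
Read back as big-endian, the last byte is least significant, giving 0x615D5DAF.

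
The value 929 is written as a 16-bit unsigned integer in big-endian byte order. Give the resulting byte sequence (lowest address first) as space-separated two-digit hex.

03 A1

929 in hexadecimal, padded to 16 bits, is 0x03A1.
Split into bytes (most-significant first): 03 A1.
Big-endian: lowest address holds the most-significant byte.
So the memory order matches the most-significant-first order: 03 A1.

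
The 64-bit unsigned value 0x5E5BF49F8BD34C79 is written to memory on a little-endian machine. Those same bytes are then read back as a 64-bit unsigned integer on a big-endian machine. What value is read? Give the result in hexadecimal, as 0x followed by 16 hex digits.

Stored little-endian, the bytes at ascending addresses are 79 4C D3 8B 9F F4 5B 5E.
Read back as big-endian, the last byte is least significant, giving 0x794CD38B9FF45B5E.

0x794CD38B9FF45B5E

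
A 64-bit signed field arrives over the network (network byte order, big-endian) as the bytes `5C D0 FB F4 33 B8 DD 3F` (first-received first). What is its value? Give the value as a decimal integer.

In big-endian order the high byte comes first in memory.
The bytes are already most-significant first: 0x5CD0FBF433B8DD3F.
0x5CD0FBF433B8DD3F = 6688122472903531839.

6688122472903531839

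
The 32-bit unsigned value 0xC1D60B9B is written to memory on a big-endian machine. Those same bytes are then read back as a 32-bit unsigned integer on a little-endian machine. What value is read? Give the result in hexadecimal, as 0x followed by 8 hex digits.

0x9B0BD6C1

Stored big-endian, the bytes at ascending addresses are C1 D6 0B 9B.
Read back as little-endian, the first byte is least significant, giving 0x9B0BD6C1.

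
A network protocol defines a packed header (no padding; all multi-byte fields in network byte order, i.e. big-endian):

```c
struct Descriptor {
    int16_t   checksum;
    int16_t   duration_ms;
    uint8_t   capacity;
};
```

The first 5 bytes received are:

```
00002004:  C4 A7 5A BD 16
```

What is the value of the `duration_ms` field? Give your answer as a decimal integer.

23229

`duration_ms` follows `checksum` (2 bytes), so it starts at byte offset 2 and occupies 2 bytes.
Bytes at offsets 2..3: 5A BD.
In big-endian order the high byte comes first in memory.
The bytes are already most-significant first: 0x5ABD.
0x5ABD = 23229.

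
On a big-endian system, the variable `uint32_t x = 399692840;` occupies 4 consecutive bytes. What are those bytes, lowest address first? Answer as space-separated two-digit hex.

17 D2 D4 28

399692840 in hexadecimal, padded to 32 bits, is 0x17D2D428.
Split into bytes (most-significant first): 17 D2 D4 28.
Big-endian stores the most-significant byte at the lowest address.
So the memory order matches the most-significant-first order: 17 D2 D4 28.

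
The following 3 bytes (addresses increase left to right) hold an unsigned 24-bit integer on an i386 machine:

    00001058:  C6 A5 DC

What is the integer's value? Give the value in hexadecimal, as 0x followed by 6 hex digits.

Little-endian: lowest address holds the least-significant byte.
Reassemble most-significant byte first: DC A5 C6 → 0xDCA5C6.

0xDCA5C6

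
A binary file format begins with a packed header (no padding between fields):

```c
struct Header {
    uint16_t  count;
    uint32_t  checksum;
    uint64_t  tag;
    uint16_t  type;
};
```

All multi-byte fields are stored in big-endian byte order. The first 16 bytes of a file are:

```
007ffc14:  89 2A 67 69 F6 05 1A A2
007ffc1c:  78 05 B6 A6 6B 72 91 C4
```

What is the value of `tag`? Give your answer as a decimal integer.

`tag` follows `count` (2 B), `checksum` (4 B), so it starts at offset 2 + 4 = 6 and occupies 8 bytes.
Bytes at offsets 6..13: 1A A2 78 05 B6 A6 6B 72.
In big-endian order the high byte comes first in memory.
The bytes are already most-significant first: 0x1AA27805B6A66B72.
0x1AA27805B6A66B72 = 1919228357147782002.

1919228357147782002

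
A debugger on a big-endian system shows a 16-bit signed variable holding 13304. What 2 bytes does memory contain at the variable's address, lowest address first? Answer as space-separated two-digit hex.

33 F8

13304 in hexadecimal, padded to 16 bits, is 0x33F8.
Split into bytes (most-significant first): 33 F8.
In big-endian order the high byte comes first in memory.
So the memory order matches the most-significant-first order: 33 F8.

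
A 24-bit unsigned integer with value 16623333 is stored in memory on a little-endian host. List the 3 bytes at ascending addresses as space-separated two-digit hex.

16623333 in hexadecimal, padded to 24 bits, is 0xFDA6E5.
Split into bytes (most-significant first): FD A6 E5.
Little-endian: lowest address holds the least-significant byte.
So at ascending addresses the bytes are E5 A6 FD.

E5 A6 FD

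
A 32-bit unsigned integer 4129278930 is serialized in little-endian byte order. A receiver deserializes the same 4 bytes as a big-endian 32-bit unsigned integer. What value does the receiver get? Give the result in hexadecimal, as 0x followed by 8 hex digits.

0xD2CB1FF6

4129278930 in 32-bit hexadecimal is 0xF61FCBD2.
Stored little-endian, the bytes at ascending addresses are D2 CB 1F F6.
Read back as big-endian, the last byte is least significant, giving 0xD2CB1FF6.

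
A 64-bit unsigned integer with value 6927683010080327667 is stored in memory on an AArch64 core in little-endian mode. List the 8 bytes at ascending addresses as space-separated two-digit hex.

F3 C7 58 44 FE 12 24 60

6927683010080327667 in hexadecimal, padded to 64 bits, is 0x602412FE4458C7F3.
Split into bytes (most-significant first): 60 24 12 FE 44 58 C7 F3.
Little-endian stores the least-significant byte at the lowest address.
So at ascending addresses the bytes are F3 C7 58 44 FE 12 24 60.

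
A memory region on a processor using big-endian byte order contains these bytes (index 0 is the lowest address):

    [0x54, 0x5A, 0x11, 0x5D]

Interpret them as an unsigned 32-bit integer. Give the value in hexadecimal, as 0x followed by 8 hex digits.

Big-endian stores the most-significant byte at the lowest address.
The bytes are already most-significant first: 0x545A115D.

0x545A115D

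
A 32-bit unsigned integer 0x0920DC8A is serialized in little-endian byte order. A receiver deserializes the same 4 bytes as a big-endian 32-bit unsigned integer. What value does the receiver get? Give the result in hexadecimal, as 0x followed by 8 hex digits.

0x8ADC2009

Stored little-endian, the bytes at ascending addresses are 8A DC 20 09.
Read back as big-endian, the last byte is least significant, giving 0x8ADC2009.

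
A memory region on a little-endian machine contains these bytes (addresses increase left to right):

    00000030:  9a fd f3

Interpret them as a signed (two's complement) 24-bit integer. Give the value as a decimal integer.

Little-endian stores the least-significant byte at the lowest address.
Reassemble most-significant byte first: F3 FD 9A → 0xF3FD9A.
Top bit is set, so as a signed 24-bit value this is 0xF3FD9A − 2^24 = -787046.

-787046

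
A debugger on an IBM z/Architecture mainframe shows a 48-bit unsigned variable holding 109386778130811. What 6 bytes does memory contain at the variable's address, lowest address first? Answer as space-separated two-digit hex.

63 7C 98 0D B9 7B

109386778130811 in hexadecimal, padded to 48 bits, is 0x637C980DB97B.
Split into bytes (most-significant first): 63 7C 98 0D B9 7B.
Big-endian stores the most-significant byte at the lowest address.
So the memory order matches the most-significant-first order: 63 7C 98 0D B9 7B.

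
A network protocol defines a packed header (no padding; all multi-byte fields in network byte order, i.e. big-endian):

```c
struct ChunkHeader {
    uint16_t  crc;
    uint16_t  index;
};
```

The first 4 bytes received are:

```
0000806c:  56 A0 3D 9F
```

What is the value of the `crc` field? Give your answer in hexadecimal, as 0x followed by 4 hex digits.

0x56A0

`crc` is the first field, at byte offset 0, occupying 2 bytes.
Bytes at offsets 0..1: 56 A0.
Big-endian: lowest address holds the most-significant byte.
The bytes are already most-significant first: 0x56A0.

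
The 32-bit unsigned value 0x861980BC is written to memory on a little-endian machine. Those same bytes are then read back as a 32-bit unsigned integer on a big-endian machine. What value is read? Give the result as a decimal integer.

Stored little-endian, the bytes at ascending addresses are BC 80 19 86.
Read back as big-endian, the last byte is least significant, giving 0xBC801986.
0xBC801986 = 3162511750.

3162511750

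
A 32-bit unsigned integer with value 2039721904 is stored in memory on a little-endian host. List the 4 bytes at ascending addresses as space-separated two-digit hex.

B0 AF 93 79

2039721904 in hexadecimal, padded to 32 bits, is 0x7993AFB0.
Split into bytes (most-significant first): 79 93 AF B0.
In little-endian order the low byte comes first in memory.
So at ascending addresses the bytes are B0 AF 93 79.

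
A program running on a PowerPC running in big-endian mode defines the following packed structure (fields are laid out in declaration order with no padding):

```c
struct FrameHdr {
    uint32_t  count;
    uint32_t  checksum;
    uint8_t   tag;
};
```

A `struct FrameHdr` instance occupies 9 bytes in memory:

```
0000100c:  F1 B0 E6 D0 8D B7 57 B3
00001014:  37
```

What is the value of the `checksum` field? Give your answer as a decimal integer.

2377602995

`checksum` follows `count` (4 bytes), so it starts at byte offset 4 and occupies 4 bytes.
Bytes at offsets 4..7: 8D B7 57 B3.
In big-endian order the high byte comes first in memory.
The bytes are already most-significant first: 0x8DB757B3.
0x8DB757B3 = 2377602995.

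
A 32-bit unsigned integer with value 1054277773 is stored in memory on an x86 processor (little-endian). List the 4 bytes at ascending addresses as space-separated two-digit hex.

1054277773 in hexadecimal, padded to 32 bits, is 0x3ED7008D.
Split into bytes (most-significant first): 3E D7 00 8D.
In little-endian order the low byte comes first in memory.
So at ascending addresses the bytes are 8D 00 D7 3E.

8D 00 D7 3E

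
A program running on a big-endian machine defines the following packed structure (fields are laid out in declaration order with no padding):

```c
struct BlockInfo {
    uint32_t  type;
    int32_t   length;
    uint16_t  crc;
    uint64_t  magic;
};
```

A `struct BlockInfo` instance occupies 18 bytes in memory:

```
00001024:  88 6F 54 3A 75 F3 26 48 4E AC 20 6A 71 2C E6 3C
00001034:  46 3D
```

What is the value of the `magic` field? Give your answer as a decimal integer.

2335803794400233021

`magic` follows `type` (4 B), `length` (4 B), `crc` (2 B), so it starts at offset 4 + 4 + 2 = 10 and occupies 8 bytes.
Bytes at offsets 10..17: 20 6A 71 2C E6 3C 46 3D.
In big-endian order the high byte comes first in memory.
The bytes are already most-significant first: 0x206A712CE63C463D.
0x206A712CE63C463D = 2335803794400233021.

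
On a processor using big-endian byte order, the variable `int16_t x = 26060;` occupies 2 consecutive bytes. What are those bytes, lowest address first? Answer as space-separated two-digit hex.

65 CC

26060 in hexadecimal, padded to 16 bits, is 0x65CC.
Split into bytes (most-significant first): 65 CC.
Big-endian stores the most-significant byte at the lowest address.
So the memory order matches the most-significant-first order: 65 CC.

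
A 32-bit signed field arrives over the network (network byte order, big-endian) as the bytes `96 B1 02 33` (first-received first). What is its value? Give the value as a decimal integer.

-1766784461

In big-endian order the high byte comes first in memory.
The bytes are already most-significant first: 0x96B10233.
Top bit is set, so as a signed 32-bit value this is 0x96B10233 − 2^32 = -1766784461.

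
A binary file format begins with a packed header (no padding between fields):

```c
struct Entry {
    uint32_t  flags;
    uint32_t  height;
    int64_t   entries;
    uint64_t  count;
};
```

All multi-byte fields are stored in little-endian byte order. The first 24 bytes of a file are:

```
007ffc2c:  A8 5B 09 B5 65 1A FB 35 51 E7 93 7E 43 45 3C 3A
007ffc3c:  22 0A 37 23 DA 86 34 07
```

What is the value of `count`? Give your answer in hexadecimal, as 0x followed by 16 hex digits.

`count` follows `flags` (4 B), `height` (4 B), `entries` (8 B), so it starts at offset 4 + 4 + 8 = 16 and occupies 8 bytes.
Bytes at offsets 16..23: 22 0A 37 23 DA 86 34 07.
Little-endian stores the least-significant byte at the lowest address.
Reassemble most-significant byte first: 07 34 86 DA 23 37 0A 22 → 0x073486DA23370A22.

0x073486DA23370A22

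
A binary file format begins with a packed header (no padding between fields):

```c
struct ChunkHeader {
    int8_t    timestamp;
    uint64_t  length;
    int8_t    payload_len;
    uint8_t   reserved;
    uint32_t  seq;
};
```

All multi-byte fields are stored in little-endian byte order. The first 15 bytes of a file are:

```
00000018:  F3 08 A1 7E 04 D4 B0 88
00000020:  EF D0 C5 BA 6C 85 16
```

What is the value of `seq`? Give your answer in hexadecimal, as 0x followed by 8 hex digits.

`seq` follows `timestamp` (1 B), `length` (8 B), `payload_len` (1 B), `reserved` (1 B), so it starts at offset 1 + 8 + 1 + 1 = 11 and occupies 4 bytes.
Bytes at offsets 11..14: BA 6C 85 16.
In little-endian order the low byte comes first in memory.
Reassemble most-significant byte first: 16 85 6C BA → 0x16856CBA.

0x16856CBA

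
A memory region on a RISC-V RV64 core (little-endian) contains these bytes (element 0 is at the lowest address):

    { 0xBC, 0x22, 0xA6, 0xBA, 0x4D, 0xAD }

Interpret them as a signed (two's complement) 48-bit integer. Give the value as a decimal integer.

-90925621173572

In little-endian order the low byte comes first in memory.
Reassemble most-significant byte first: AD 4D BA A6 22 BC → 0xAD4DBAA622BC.
Top bit is set, so as a signed 48-bit value this is 0xAD4DBAA622BC − 2^48 = -90925621173572.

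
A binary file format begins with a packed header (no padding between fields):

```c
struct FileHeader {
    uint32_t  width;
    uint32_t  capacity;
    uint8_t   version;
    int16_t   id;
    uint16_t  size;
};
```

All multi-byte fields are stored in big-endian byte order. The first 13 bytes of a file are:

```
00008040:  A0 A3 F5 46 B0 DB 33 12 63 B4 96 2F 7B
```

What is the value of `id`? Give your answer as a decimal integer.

-19306

`id` follows `width` (4 B), `capacity` (4 B), `version` (1 B), so it starts at offset 4 + 4 + 1 = 9 and occupies 2 bytes.
Bytes at offsets 9..10: B4 96.
Big-endian stores the most-significant byte at the lowest address.
The bytes are already most-significant first: 0xB496.
Top bit is set, so as a signed 16-bit value this is 0xB496 − 2^16 = -19306.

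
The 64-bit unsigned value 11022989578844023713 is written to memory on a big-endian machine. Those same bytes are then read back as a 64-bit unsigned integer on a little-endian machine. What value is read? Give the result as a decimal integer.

11649638651738388888

11022989578844023713 in 64-bit hexadecimal is 0x98F9869EA1D4ABA1.
Stored big-endian, the bytes at ascending addresses are 98 F9 86 9E A1 D4 AB A1.
Read back as little-endian, the first byte is least significant, giving 0xA1ABD4A19E86F998.
0xA1ABD4A19E86F998 = 11649638651738388888.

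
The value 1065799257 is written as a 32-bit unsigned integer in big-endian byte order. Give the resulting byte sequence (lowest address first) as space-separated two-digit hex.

1065799257 in hexadecimal, padded to 32 bits, is 0x3F86CE59.
Split into bytes (most-significant first): 3F 86 CE 59.
Big-endian: lowest address holds the most-significant byte.
So the memory order matches the most-significant-first order: 3F 86 CE 59.

3F 86 CE 59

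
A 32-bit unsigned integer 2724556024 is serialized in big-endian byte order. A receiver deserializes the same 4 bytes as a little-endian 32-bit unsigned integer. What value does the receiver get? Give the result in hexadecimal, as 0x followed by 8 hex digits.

0xF86C65A2

2724556024 in 32-bit hexadecimal is 0xA2656CF8.
Stored big-endian, the bytes at ascending addresses are A2 65 6C F8.
Read back as little-endian, the first byte is least significant, giving 0xF86C65A2.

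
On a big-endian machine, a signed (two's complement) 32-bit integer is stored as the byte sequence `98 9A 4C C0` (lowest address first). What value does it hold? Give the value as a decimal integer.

Big-endian: lowest address holds the most-significant byte.
The bytes are already most-significant first: 0x989A4CC0.
Top bit is set, so as a signed 32-bit value this is 0x989A4CC0 − 2^32 = -1734718272.

-1734718272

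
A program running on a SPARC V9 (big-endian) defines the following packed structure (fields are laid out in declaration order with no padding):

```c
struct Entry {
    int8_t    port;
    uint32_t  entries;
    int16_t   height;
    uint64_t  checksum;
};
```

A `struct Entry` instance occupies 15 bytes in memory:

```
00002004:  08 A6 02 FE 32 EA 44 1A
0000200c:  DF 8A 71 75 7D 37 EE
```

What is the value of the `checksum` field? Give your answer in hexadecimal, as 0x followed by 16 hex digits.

0x1ADF8A71757D37EE

`checksum` follows `port` (1 B), `entries` (4 B), `height` (2 B), so it starts at offset 1 + 4 + 2 = 7 and occupies 8 bytes.
Bytes at offsets 7..14: 1A DF 8A 71 75 7D 37 EE.
In big-endian order the high byte comes first in memory.
The bytes are already most-significant first: 0x1ADF8A71757D37EE.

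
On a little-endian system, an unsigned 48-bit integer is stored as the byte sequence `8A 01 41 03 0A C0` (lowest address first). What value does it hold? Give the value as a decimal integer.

211149236797834

In little-endian order the low byte comes first in memory.
Reassemble most-significant byte first: C0 0A 03 41 01 8A → 0xC00A0341018A.
0xC00A0341018A = 211149236797834.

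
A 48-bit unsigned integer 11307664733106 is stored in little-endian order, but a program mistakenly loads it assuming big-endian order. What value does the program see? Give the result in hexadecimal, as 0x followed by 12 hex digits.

0xB2F356C5480A

11307664733106 in 48-bit hexadecimal is 0x0A48C556F3B2.
Stored little-endian, the bytes at ascending addresses are B2 F3 56 C5 48 0A.
Read back as big-endian, the last byte is least significant, giving 0xB2F356C5480A.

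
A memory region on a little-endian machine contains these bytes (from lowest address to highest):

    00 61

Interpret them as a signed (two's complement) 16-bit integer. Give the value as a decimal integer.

24832

Little-endian stores the least-significant byte at the lowest address.
Reassemble most-significant byte first: 61 00 → 0x6100.
0x6100 = 24832.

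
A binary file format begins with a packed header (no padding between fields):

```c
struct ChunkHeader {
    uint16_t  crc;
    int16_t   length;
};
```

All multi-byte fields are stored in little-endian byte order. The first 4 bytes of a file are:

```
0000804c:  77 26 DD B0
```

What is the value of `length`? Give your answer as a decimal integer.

-20259

`length` follows `crc` (2 bytes), so it starts at byte offset 2 and occupies 2 bytes.
Bytes at offsets 2..3: DD B0.
Little-endian stores the least-significant byte at the lowest address.
Reassemble most-significant byte first: B0 DD → 0xB0DD.
Top bit is set, so as a signed 16-bit value this is 0xB0DD − 2^16 = -20259.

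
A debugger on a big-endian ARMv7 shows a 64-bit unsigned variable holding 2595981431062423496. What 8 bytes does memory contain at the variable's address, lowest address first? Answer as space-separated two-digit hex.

2595981431062423496 in hexadecimal, padded to 64 bits, is 0x2406C75B81FC67C8.
Split into bytes (most-significant first): 24 06 C7 5B 81 FC 67 C8.
Big-endian: lowest address holds the most-significant byte.
So the memory order matches the most-significant-first order: 24 06 C7 5B 81 FC 67 C8.

24 06 C7 5B 81 FC 67 C8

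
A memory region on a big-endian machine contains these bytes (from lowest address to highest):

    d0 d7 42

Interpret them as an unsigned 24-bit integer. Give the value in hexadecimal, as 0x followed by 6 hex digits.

In big-endian order the high byte comes first in memory.
The bytes are already most-significant first: 0xD0D742.

0xD0D742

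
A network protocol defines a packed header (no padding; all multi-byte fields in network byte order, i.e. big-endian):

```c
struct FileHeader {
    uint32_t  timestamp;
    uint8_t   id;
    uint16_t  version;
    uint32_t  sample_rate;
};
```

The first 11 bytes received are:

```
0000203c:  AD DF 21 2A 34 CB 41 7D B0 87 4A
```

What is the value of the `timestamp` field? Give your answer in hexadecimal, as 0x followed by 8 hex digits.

0xADDF212A

`timestamp` is the first field, at byte offset 0, occupying 4 bytes.
Bytes at offsets 0..3: AD DF 21 2A.
Big-endian stores the most-significant byte at the lowest address.
The bytes are already most-significant first: 0xADDF212A.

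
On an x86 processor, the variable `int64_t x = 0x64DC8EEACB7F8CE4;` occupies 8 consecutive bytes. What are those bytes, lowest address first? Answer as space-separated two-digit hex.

E4 8C 7F CB EA 8E DC 64

Split into bytes (most-significant first): 64 DC 8E EA CB 7F 8C E4.
In little-endian order the low byte comes first in memory.
So at ascending addresses the bytes are E4 8C 7F CB EA 8E DC 64.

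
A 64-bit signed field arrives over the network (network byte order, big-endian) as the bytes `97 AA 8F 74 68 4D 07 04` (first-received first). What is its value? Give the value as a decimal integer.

-7518038897812764924

Big-endian: lowest address holds the most-significant byte.
The bytes are already most-significant first: 0x97AA8F74684D0704.
Top bit is set, so as a signed 64-bit value this is 0x97AA8F74684D0704 − 2^64 = -7518038897812764924.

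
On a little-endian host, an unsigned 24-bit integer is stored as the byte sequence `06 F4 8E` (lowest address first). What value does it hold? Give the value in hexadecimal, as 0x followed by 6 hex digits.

0x8EF406

In little-endian order the low byte comes first in memory.
Reassemble most-significant byte first: 8E F4 06 → 0x8EF406.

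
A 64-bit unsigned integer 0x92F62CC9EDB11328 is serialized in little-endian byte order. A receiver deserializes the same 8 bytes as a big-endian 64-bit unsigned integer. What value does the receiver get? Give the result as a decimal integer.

Stored little-endian, the bytes at ascending addresses are 28 13 B1 ED C9 2C F6 92.
Read back as big-endian, the last byte is least significant, giving 0x2813B1EDC92CF692.
0x2813B1EDC92CF692 = 2887847420915152530.

2887847420915152530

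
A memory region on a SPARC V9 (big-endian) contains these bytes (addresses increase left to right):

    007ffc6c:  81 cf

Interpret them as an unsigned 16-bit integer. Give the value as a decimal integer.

Big-endian: lowest address holds the most-significant byte.
The bytes are already most-significant first: 0x81CF.
0x81CF = 33231.

33231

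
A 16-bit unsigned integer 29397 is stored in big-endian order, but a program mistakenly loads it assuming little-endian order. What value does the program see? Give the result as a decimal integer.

54642

29397 in 16-bit hexadecimal is 0x72D5.
Stored big-endian, the bytes at ascending addresses are 72 D5.
Read back as little-endian, the first byte is least significant, giving 0xD572.
0xD572 = 54642.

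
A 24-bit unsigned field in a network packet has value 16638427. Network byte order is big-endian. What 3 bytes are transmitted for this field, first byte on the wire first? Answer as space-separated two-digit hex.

FD E1 DB

16638427 in hexadecimal, padded to 24 bits, is 0xFDE1DB.
Split into bytes (most-significant first): FD E1 DB.
Big-endian stores the most-significant byte at the lowest address.
So the memory order matches the most-significant-first order: FD E1 DB.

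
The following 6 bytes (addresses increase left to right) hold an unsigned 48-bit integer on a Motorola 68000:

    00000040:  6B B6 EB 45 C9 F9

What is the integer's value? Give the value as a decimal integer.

Big-endian: lowest address holds the most-significant byte.
The bytes are already most-significant first: 0x6BB6EB45C9F9.
0x6BB6EB45C9F9 = 118433375439353.

118433375439353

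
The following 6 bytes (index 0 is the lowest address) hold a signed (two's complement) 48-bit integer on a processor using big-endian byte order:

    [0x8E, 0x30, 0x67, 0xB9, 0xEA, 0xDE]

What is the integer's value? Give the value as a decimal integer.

-125136426898722

In big-endian order the high byte comes first in memory.
The bytes are already most-significant first: 0x8E3067B9EADE.
Top bit is set, so as a signed 48-bit value this is 0x8E3067B9EADE − 2^48 = -125136426898722.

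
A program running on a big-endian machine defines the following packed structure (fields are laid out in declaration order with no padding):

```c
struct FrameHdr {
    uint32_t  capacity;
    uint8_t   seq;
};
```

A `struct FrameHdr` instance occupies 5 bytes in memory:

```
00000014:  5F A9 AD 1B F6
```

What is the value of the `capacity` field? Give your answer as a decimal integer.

`capacity` is the first field, at byte offset 0, occupying 4 bytes.
Bytes at offsets 0..3: 5F A9 AD 1B.
Big-endian: lowest address holds the most-significant byte.
The bytes are already most-significant first: 0x5FA9AD1B.
0x5FA9AD1B = 1604955419.

1604955419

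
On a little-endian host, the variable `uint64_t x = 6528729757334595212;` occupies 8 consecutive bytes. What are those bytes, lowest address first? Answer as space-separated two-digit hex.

6528729757334595212 in hexadecimal, padded to 64 bits, is 0x5A9AB51FA473668C.
Split into bytes (most-significant first): 5A 9A B5 1F A4 73 66 8C.
In little-endian order the low byte comes first in memory.
So at ascending addresses the bytes are 8C 66 73 A4 1F B5 9A 5A.

8C 66 73 A4 1F B5 9A 5A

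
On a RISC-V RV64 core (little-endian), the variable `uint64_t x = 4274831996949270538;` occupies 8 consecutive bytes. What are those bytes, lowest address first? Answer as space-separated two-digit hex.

4274831996949270538 in hexadecimal, padded to 64 bits, is 0x3B53410D5CA2900A.
Split into bytes (most-significant first): 3B 53 41 0D 5C A2 90 0A.
In little-endian order the low byte comes first in memory.
So at ascending addresses the bytes are 0A 90 A2 5C 0D 41 53 3B.

0A 90 A2 5C 0D 41 53 3B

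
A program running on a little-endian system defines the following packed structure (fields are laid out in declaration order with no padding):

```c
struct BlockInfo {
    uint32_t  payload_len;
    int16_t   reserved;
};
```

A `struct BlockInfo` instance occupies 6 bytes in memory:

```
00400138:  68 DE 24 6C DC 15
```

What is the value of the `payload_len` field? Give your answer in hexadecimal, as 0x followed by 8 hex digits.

0x6C24DE68

`payload_len` is the first field, at byte offset 0, occupying 4 bytes.
Bytes at offsets 0..3: 68 DE 24 6C.
Little-endian: lowest address holds the least-significant byte.
Reassemble most-significant byte first: 6C 24 DE 68 → 0x6C24DE68.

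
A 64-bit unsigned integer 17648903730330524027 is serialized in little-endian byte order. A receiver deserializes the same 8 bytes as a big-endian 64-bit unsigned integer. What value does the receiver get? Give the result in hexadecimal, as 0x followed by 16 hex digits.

0x7BD96A516F80EDF4

17648903730330524027 in 64-bit hexadecimal is 0xF4ED806F516AD97B.
Stored little-endian, the bytes at ascending addresses are 7B D9 6A 51 6F 80 ED F4.
Read back as big-endian, the last byte is least significant, giving 0x7BD96A516F80EDF4.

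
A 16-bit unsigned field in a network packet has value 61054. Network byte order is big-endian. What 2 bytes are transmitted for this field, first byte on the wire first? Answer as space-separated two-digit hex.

61054 in hexadecimal, padded to 16 bits, is 0xEE7E.
Split into bytes (most-significant first): EE 7E.
Big-endian: lowest address holds the most-significant byte.
So the memory order matches the most-significant-first order: EE 7E.

EE 7E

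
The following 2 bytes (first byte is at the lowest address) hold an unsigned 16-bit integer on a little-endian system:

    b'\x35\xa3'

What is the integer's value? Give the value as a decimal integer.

In little-endian order the low byte comes first in memory.
Reassemble most-significant byte first: A3 35 → 0xA335.
0xA335 = 41781.

41781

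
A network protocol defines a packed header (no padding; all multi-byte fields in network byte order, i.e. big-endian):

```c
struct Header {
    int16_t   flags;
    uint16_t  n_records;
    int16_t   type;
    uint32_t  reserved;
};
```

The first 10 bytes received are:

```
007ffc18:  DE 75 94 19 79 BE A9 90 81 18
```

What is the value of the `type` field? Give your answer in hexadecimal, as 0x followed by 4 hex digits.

0x79BE

`type` follows `flags` (2 B), `n_records` (2 B), so it starts at offset 2 + 2 = 4 and occupies 2 bytes.
Bytes at offsets 4..5: 79 BE.
Big-endian: lowest address holds the most-significant byte.
The bytes are already most-significant first: 0x79BE.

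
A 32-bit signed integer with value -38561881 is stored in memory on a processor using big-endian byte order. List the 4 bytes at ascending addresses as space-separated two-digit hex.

FD B3 97 A7

Two's complement of -38561881 in 32 bits: 38561881 = 0x024C6859; invert → 0xFDB397A6; add 1 → 0xFDB397A7.
Split into bytes (most-significant first): FD B3 97 A7.
Big-endian stores the most-significant byte at the lowest address.
So the memory order matches the most-significant-first order: FD B3 97 A7.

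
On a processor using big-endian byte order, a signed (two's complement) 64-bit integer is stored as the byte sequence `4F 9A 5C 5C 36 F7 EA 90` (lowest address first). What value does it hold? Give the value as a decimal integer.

Big-endian: lowest address holds the most-significant byte.
The bytes are already most-significant first: 0x4F9A5C5C36F7EA90.
0x4F9A5C5C36F7EA90 = 5735998626538711696.

5735998626538711696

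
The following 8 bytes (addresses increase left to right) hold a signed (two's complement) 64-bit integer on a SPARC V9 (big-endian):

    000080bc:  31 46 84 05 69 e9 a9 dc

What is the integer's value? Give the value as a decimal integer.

Big-endian stores the most-significant byte at the lowest address.
The bytes are already most-significant first: 0x3146840569E9A9DC.
0x3146840569E9A9DC = 3550670515014838748.

3550670515014838748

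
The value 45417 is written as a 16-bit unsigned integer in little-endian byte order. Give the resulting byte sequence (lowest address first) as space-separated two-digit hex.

69 B1

45417 in hexadecimal, padded to 16 bits, is 0xB169.
Split into bytes (most-significant first): B1 69.
Little-endian: lowest address holds the least-significant byte.
So at ascending addresses the bytes are 69 B1.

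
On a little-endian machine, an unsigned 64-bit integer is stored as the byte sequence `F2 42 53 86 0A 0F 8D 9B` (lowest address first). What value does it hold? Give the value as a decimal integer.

11208631585472725746

Little-endian: lowest address holds the least-significant byte.
Reassemble most-significant byte first: 9B 8D 0F 0A 86 53 42 F2 → 0x9B8D0F0A865342F2.
0x9B8D0F0A865342F2 = 11208631585472725746.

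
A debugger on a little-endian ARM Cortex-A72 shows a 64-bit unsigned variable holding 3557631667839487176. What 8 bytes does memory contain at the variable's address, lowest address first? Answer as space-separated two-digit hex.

C8 CC 40 1B 27 3F 5F 31

3557631667839487176 in hexadecimal, padded to 64 bits, is 0x315F3F271B40CCC8.
Split into bytes (most-significant first): 31 5F 3F 27 1B 40 CC C8.
Little-endian: lowest address holds the least-significant byte.
So at ascending addresses the bytes are C8 CC 40 1B 27 3F 5F 31.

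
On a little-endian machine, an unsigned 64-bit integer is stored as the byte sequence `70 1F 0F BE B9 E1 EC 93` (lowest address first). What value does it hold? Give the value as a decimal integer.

10659142605952982896

Little-endian: lowest address holds the least-significant byte.
Reassemble most-significant byte first: 93 EC E1 B9 BE 0F 1F 70 → 0x93ECE1B9BE0F1F70.
0x93ECE1B9BE0F1F70 = 10659142605952982896.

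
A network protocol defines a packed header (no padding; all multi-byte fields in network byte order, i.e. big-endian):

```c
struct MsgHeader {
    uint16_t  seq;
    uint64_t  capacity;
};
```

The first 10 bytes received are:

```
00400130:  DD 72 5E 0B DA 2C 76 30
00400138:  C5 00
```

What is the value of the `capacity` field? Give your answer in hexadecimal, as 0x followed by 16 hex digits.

`capacity` follows `seq` (2 bytes), so it starts at byte offset 2 and occupies 8 bytes.
Bytes at offsets 2..9: 5E 0B DA 2C 76 30 C5 00.
Big-endian: lowest address holds the most-significant byte.
The bytes are already most-significant first: 0x5E0BDA2C7630C500.

0x5E0BDA2C7630C500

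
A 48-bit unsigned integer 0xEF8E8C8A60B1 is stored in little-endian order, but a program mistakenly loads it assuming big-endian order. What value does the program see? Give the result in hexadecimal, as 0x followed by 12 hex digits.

Stored little-endian, the bytes at ascending addresses are B1 60 8A 8C 8E EF.
Read back as big-endian, the last byte is least significant, giving 0xB1608A8C8EEF.

0xB1608A8C8EEF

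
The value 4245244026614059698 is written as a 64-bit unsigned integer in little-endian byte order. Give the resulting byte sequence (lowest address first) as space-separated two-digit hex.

4245244026614059698 in hexadecimal, padded to 64 bits, is 0x3AEA22F32F2E12B2.
Split into bytes (most-significant first): 3A EA 22 F3 2F 2E 12 B2.
In little-endian order the low byte comes first in memory.
So at ascending addresses the bytes are B2 12 2E 2F F3 22 EA 3A.

B2 12 2E 2F F3 22 EA 3A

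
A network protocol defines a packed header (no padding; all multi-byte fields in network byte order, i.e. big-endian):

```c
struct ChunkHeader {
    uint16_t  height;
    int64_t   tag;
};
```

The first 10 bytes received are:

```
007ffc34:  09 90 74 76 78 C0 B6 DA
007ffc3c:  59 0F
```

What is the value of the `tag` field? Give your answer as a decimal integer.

`tag` follows `height` (2 bytes), so it starts at byte offset 2 and occupies 8 bytes.
Bytes at offsets 2..9: 74 76 78 C0 B6 DA 59 0F.
Big-endian: lowest address holds the most-significant byte.
The bytes are already most-significant first: 0x747678C0B6DA590F.
0x747678C0B6DA590F = 8392027724748314895.

8392027724748314895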